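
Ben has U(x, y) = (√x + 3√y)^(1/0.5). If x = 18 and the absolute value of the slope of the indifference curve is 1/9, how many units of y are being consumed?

For CES with ρ = 0.5, MRS = (1/3)·√(y/x).
Setting (1/3)·√(y/18) = 1/9 gives √(y/18) = 1/3, so y/18 = 1/9 and y = 2.

y = 2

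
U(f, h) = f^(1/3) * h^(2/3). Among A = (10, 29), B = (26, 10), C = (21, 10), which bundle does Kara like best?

Bundle A

Evaluate utility at each bundle:
U(A) = 20.336.
U(B) = 13.751.
U(C) = 12.806.
Highest utility is A, so A ≻ B ≻ C.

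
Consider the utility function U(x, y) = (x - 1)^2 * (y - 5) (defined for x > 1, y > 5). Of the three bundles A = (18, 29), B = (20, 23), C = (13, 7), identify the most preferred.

Evaluate utility at each bundle:
U(A) = 6936.
U(B) = 6498.
U(C) = 288.
Highest utility is A, so A ≻ B ≻ C.

Bundle A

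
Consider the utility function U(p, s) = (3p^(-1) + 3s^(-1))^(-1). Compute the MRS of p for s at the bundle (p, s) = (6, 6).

MRS = 1

For CES with ρ = -1, MRS = (s/p)^2.
At (6, 6): MRS = 1.
The indifference curve has slope −1 at this bundle.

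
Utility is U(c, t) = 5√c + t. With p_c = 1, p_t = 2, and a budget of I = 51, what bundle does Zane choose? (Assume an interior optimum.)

MU_c = 5/(2√c), MU_t = 1.
MRS = 5/(2√c) ÷ 1.
Tangency: set MRS = p_c/p_t = 1/2 = 0.5.
MRS depends only on c: 2.5/√c = 0.5 ⇒ √c = 2.5/0.5 = 5 ⇒ c* = 25.
From the budget, 2·t = 51 − 1·25 = 26, so t* = 13.

c* = 25, t* = 13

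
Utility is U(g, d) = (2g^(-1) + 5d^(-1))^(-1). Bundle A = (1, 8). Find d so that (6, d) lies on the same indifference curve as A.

U depends on (g, d) only through S = 2g^(-1) + 5d^(-1), so equal utility means equal S. At (1, 8): S = 2.625.
With g = 6: 2·6^(-1) = 1/3, so 5d^(-1) = 2.625 − 1/3 = 55/24, i.e. d^(-1) = 11/24.
Hence d = 1/(11/24) = 24/11.
Check: U(6, 24/11) = 0.381.

d = 24/11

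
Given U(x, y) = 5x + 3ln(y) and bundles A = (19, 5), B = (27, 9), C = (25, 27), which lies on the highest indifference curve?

Evaluate utility at each bundle:
U(A) = 99.828.
U(B) = 141.592.
U(C) = 134.888.
Highest utility is B, so B ≻ C ≻ A.

Bundle B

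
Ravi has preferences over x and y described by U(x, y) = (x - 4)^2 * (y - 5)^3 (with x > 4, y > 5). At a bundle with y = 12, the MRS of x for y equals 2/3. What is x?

MU_x = 2·(x−4)·(y−5)^3, MU_y = 3·(x−4)^2·(y−5)^2.
MRS = (2/3)·(y−5)/(x−4).
Substitute y = 12: MRS = (14/3)/(x − 4). Setting this equal to 2/3 gives x − 4 = (14/3)/(2/3) = 7, so x = 11.

x = 11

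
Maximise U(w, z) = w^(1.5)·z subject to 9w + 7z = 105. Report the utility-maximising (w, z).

MU_w = 1.5·√w·z and MU_z = w^(1.5).
MRS = MU_w/MU_z = (1.5)·z/w.
Tangency: set MRS = p_w/p_z = 9/7.
So (1.5)·z/w = 9/7, i.e. z = (6/7)·w.
Substitute into the budget 9·w + 7·z = 105: 15·w = 105, so w* = 7.
Then z* = (6/7)·7 = 6.

w* = 7, z* = 6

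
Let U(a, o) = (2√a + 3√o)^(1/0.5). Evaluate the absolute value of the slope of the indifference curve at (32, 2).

For CES with ρ = 0.5, MRS = (2/3)·√(o/a).
At (32, 2): MRS = 1/6.
So at (32, 2) the consumer would give up 1/6 units of o for one more unit of a.

MRS = 1/6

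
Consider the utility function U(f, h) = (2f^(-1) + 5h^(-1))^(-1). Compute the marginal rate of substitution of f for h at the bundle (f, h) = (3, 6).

For CES with ρ = -1, MRS = (2/5)·(h/f)^2.
At (3, 6): MRS = 1.6.
The indifference curve has slope −1.6 at this bundle.

MRS = 1.6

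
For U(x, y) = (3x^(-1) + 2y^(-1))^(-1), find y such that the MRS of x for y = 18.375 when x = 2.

y = 7

For CES with ρ = -1, MRS = (3/2)·(y/x)^2.
Setting (3/2)·(y/2)^2 = 18.375 gives (y/2)^2 = 12.25, so y/2 = 3.5 and y = 7.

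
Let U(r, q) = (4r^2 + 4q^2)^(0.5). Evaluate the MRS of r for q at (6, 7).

MRS = 6/7

For CES with ρ = 2, MRS = (q/r)^(-1).
At (6, 7): MRS = 6/7.
So at (6, 7) the consumer would give up 6/7 units of q for one more unit of r.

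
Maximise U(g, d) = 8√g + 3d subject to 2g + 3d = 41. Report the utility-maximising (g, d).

MU_g = 8/(2√g), MU_d = 3.
MRS = 8/(2√g) ÷ 3.
Tangency: set MRS = p_g/p_d = 2/3.
MRS depends only on g: (4/3)/√g = 2/3 ⇒ √g = (4/3)/(2/3) = 2 ⇒ g* = 4.
From the budget, 3·d = 41 − 2·4 = 33, so d* = 11.

g* = 4, d* = 11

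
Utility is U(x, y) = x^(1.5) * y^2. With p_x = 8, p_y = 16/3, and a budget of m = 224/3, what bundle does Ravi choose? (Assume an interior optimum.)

MU_x = 1.5·√x·y^2 and MU_y = 2·x^(1.5)·y.
MRS = MU_x/MU_y = (0.75)·y/x.
Tangency: set MRS = p_x/p_y = 8/(16/3) = 1.5.
So (0.75)·y/x = 1.5, i.e. y = 2·x.
Substitute into the budget 8·x + (16/3)·y = 224/3: (56/3)·x = 224/3, so x* = 4.
Then y* = 2·4 = 8.

x* = 4, y* = 8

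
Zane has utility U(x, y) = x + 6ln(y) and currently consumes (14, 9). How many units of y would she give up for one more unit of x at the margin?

MRS = 1.5

MU_x = 1, MU_y = 6/y.
MRS = 1 ÷ (6/y).
At (14, 9): MRS = 1.5.
So at (14, 9) the consumer would give up 1.5 units of y for one more unit of x.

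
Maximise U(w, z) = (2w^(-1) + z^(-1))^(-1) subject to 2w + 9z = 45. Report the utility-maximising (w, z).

For CES with ρ = -1, MRS = (2/1)·(z/w)^2.
Tangency: set MRS = p_w/p_z = 2/9.
So (z/w)^2 = 1/9; taking the square root, z/w = 1/3, i.e. z = (1/3)·w.
Substitute into the budget 2·w + 9·z = 45: 5·w = 45, so w* = 9 and z* = (1/3)·9 = 3.

w* = 9, z* = 3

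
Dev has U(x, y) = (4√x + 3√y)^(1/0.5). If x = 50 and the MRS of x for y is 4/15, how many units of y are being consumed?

y = 2

For CES with ρ = 0.5, MRS = (4/3)·√(y/x).
Setting (4/3)·√(y/50) = 4/15 gives √(y/50) = 0.2, so y/50 = 1/25 and y = 2.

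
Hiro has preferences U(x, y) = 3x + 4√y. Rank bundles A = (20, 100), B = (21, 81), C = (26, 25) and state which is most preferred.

Evaluate utility at each bundle:
U(A) = 100.000.
U(B) = 99.000.
U(C) = 98.000.
Highest utility is A, so A ≻ B ≻ C.

Bundle A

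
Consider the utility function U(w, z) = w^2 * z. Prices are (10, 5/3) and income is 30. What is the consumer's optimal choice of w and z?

MU_w = 2·w·z and MU_z = w^2.
MRS = MU_w/MU_z = (2/1)·z/w.
Tangency: set MRS = p_w/p_z = 10/(5/3) = 6.
So (2/1)·z/w = 6, i.e. z = 3·w.
Substitute into the budget 10·w + (5/3)·z = 30: 15·w = 30, so w* = 2.
Then z* = 3·2 = 6.

w* = 2, z* = 6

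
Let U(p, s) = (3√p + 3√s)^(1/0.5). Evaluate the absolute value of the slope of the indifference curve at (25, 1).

For CES with ρ = 0.5, MRS = √(s/p).
At (25, 1): MRS = 0.2.
So at (25, 1) the consumer would give up 0.2 units of s for one more unit of p.

MRS = 0.2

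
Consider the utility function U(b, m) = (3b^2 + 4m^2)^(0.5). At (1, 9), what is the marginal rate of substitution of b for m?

MRS = 1/12

For CES with ρ = 2, MRS = (3/4)·(m/b)^(-1).
At (1, 9): MRS = 1/12.
The indifference curve has slope −1/12 at this bundle.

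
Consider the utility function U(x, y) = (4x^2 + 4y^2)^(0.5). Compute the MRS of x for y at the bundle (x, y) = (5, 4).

For CES with ρ = 2, MRS = (y/x)^(-1).
At (5, 4): MRS = 1.25.
The indifference curve has slope −1.25 at this bundle.

MRS = 1.25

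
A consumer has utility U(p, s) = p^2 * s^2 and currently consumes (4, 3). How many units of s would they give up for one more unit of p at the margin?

MRS = 0.75

MU_p = 2·p·s^2 and MU_s = 2·p^2·s.
MRS = MU_p/MU_s = s/p.
At (4, 3): MRS = 0.75.
So at (4, 3) the consumer would give up 0.75 units of s for one more unit of p.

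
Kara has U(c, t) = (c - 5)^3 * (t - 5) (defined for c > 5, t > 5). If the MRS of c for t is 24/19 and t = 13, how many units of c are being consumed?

c = 24

MU_c = 3·(c−5)^2·(t−5), MU_t = (c−5)^3.
MRS = (3/1)·(t−5)/(c−5).
Substitute t = 13: MRS = 24/(c − 5). Setting this equal to 24/19 gives c − 5 = 24/(24/19) = 19, so c = 24.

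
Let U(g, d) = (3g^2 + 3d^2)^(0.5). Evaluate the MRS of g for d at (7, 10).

MRS = 0.7

For CES with ρ = 2, MRS = (d/g)^(-1).
At (7, 10): MRS = 0.7.
So at (7, 10) the consumer would give up 0.7 units of d for one more unit of g.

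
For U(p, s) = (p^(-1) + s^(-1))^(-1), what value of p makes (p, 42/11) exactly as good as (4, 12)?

p = 14

U depends on (p, s) only through S = p^(-1) + s^(-1), so equal utility means equal S. At (4, 12): S = 1/3.
With s = 42/11: (42/11)^(-1) = 11/42, so p^(-1) = 1/3 − 11/42 = 1/14.
Hence p = 1/(1/14) = 14.
Check: U(14, 42/11) = 3.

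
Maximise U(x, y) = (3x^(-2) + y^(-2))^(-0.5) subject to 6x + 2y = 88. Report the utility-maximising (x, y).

x* = 11, y* = 11

For CES with ρ = -2, MRS = (3/1)·(y/x)^3.
Tangency: set MRS = p_x/p_y = 6/2 = 3.
So (y/x)^3 = 1; taking the cube root, y/x = 1, i.e. y = x.
Substitute into the budget 6·x + 2·y = 88: 8·x = 88, so x* = 11 and y* = 11.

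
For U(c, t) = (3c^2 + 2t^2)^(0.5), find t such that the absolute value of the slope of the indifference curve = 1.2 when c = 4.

t = 5

For CES with ρ = 2, MRS = (3/2)·(t/c)^(-1).
Setting (3/2)·(t/4)^(-1) = 1.2 gives (t/4)^(-1) = 0.8, so t/4 = 1.25 and t = 5.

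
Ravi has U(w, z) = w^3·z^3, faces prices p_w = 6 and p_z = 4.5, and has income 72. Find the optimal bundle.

MU_w = 3·w^2·z^3 and MU_z = 3·w^3·z^2.
MRS = MU_w/MU_z = z/w.
Tangency: set MRS = p_w/p_z = 6/4.5 = 4/3.
So z/w = 4/3, i.e. z = (4/3)·w.
Substitute into the budget 6·w + 4.5·z = 72: 12·w = 72, so w* = 6.
Then z* = (4/3)·6 = 8.

w* = 6, z* = 8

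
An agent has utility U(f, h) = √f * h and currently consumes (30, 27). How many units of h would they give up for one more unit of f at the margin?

MRS = 0.45

MU_f = 0.5·f^(-0.5)·h and MU_h = √f.
MRS = MU_f/MU_h = (0.5)·h/f.
At (30, 27): MRS = 0.45.
So at (30, 27) the consumer would give up 0.45 units of h for one more unit of f.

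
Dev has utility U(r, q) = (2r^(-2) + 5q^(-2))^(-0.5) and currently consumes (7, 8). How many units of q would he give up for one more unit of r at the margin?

MRS = 1024/1715

For CES with ρ = -2, MRS = (2/5)·(q/r)^3.
At (7, 8): MRS = 1024/1715.
That is, one extra unit of r is worth 1024/1715 units of q at the margin.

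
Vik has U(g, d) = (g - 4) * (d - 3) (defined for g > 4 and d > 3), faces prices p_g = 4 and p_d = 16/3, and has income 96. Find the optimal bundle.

MU_g = (d−3), MU_d = (g−4).
MRS = (d−3)/(g−4).
Tangency: set MRS = p_g/p_d = 4/(16/3) = 0.75.
So (d − 3)/(g − 4) = 0.75, i.e. (d − 3) = 0.75·(g − 4).
Rewrite the budget in excess-of-subsistence terms: 4·(g − 4) + (16/3)·(d − 3) = 96 − 4·4 − (16/3)·3 = 64.
Substituting, 8·(g − 4) = 64, so g − 4 = 8 and g* = 12.
Then d − 3 = 0.75·8 = 6, so d* = 9.

g* = 12, d* = 9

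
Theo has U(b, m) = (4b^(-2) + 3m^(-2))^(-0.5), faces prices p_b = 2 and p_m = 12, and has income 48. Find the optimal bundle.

b* = 6, m* = 3

For CES with ρ = -2, MRS = (4/3)·(m/b)^3.
Tangency: set MRS = p_b/p_m = 2/12 = 1/6.
So (m/b)^3 = 0.125; taking the cube root, m/b = 0.5, i.e. m = 0.5·b.
Substitute into the budget 2·b + 12·m = 48: 8·b = 48, so b* = 6 and m* = 0.5·6 = 3.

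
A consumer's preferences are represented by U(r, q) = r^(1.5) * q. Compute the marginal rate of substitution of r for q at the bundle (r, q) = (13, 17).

MRS = 51/26

MU_r = 1.5·√r·q and MU_q = r^(1.5).
MRS = MU_r/MU_q = (1.5)·q/r.
At (13, 17): MRS = 51/26.
That is, one extra unit of r is worth 51/26 units of q at the margin.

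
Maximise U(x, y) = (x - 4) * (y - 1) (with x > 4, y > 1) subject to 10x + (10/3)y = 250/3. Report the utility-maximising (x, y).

x* = 6, y* = 7

MU_x = (y−1), MU_y = (x−4).
MRS = (y−1)/(x−4).
Tangency: set MRS = p_x/p_y = 10/(10/3) = 3.
So (y − 1)/(x − 4) = 3, i.e. (y − 1) = 3·(x − 4).
Rewrite the budget in excess-of-subsistence terms: 10·(x − 4) + (10/3)·(y − 1) = 250/3 − 10·4 − (10/3)·1 = 40.
Substituting, 20·(x − 4) = 40, so x − 4 = 2 and x* = 6.
Then y − 1 = 3·2 = 6, so y* = 7.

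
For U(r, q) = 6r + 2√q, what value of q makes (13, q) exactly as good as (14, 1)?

q = 16

U(14, 1) = 86.
Set U(13, q) = 86 and solve.
With r = 13: 2√q = 86 − 6·13 = 8, so √q = 4 and q = 16.
Check: U(13, 16) = 86.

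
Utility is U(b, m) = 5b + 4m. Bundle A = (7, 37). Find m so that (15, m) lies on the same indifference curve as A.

U(7, 37) = 183.
Set U(15, m) = 183 and solve.
5·15 + 4m = 183 ⇒ 4m = 108 ⇒ m = 27.
Check: U(15, 27) = 183.

m = 27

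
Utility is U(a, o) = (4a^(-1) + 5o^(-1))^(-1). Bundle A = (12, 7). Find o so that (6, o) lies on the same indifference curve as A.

o = 13.125

U depends on (a, o) only through S = 4a^(-1) + 5o^(-1), so equal utility means equal S. At (12, 7): S = 22/21.
With a = 6: 4·6^(-1) = 2/3, so 5o^(-1) = 22/21 − 2/3 = 8/21, i.e. o^(-1) = 8/105.
Hence o = 1/(8/105) = 13.125.
Check: U(6, 13.125) = 0.9545.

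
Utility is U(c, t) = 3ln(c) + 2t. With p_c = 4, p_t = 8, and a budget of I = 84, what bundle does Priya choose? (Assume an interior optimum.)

c* = 3, t* = 9

MU_c = 3/c, MU_t = 2.
MRS = 3/c ÷ 2.
Tangency: set MRS = p_c/p_t = 4/8 = 0.5.
MRS depends only on c: 1.5/c = 0.5 ⇒ c* = 1.5/0.5 = 3.
From the budget, 8·t = 84 − 4·3 = 72, so t* = 9.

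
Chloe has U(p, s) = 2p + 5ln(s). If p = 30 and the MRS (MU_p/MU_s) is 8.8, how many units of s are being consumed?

MU_p = 2, MU_s = 5/s.
MRS = 2 ÷ (5/s).
MRS depends only on s: 0.4·s = 8.8 ⇒ s = 8.8/0.4 = 22.

s = 22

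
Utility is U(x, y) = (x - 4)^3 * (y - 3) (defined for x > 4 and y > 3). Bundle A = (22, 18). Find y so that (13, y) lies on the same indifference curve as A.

U(22, 18) = 87480.
Set U(13, y) = 87480 and solve.
With x = 13: (13 − 4)^3 = 729, so (y − 3) = 87480/729 = 120.
So y = 3 + 120 = 123.
Check: U(13, 123) = 87480.

y = 123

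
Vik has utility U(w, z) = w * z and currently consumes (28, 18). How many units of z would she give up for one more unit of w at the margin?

MU_w = z and MU_z = w.
MRS = MU_w/MU_z = z/w.
At (28, 18): MRS = 9/14.
That is, one extra unit of w is worth 9/14 units of z at the margin.

MRS = 9/14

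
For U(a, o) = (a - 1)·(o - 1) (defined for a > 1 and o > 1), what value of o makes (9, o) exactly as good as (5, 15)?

o = 8

U(5, 15) = 56.
Set U(9, o) = 56 and solve.
With a = 9: (9 − 1) = 8, so (o − 1) = 56/8 = 7.
So o = 1 + 7 = 8.
Check: U(9, 8) = 56.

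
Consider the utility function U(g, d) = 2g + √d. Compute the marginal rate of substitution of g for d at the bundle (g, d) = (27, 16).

MU_g = 2, MU_d = 1/(2√d).
MRS = 2 ÷ (1/(2√d)).
At (27, 16): MRS = 16.
That is, one extra unit of g is worth 16 units of d at the margin.

MRS = 16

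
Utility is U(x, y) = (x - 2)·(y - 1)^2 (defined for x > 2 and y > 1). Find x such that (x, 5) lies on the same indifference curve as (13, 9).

x = 46

U(13, 9) = 704.
Set U(x, 5) = 704 and solve.
With y = 5: (5 − 1)^2 = 16, so (x − 2) = 704/16 = 44.
So x = 2 + 44 = 46.
Check: U(46, 5) = 704.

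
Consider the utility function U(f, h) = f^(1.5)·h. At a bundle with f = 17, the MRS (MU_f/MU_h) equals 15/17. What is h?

h = 10

MU_f = 1.5·√f·h and MU_h = f^(1.5).
MRS = MU_f/MU_h = (1.5)·h/f.
Substitute f = 17: MRS = h/(34/3). Setting h/(34/3) = 15/17 gives h = (15/17)·(34/3) = 10.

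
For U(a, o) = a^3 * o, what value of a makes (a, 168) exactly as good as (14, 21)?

U(14, 21) = 57624.
Set U(a, 168) = 57624 and solve.
With o = 168: a^3 = 57624/168 = 343; taking the cube root, a = 7.
Check: U(7, 168) = 57624.

a = 7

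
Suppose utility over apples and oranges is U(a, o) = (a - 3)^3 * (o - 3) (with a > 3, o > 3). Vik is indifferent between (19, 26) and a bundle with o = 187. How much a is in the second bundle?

a = 11

U(19, 26) = 94208.
Set U(a, 187) = 94208 and solve.
With o = 187: (187 − 3) = 184, so (a − 3)^3 = 94208/184 = 512.
Taking the cube root (with a > 3): a − 3 = 8, so a = 11.
Check: U(11, 187) = 94208.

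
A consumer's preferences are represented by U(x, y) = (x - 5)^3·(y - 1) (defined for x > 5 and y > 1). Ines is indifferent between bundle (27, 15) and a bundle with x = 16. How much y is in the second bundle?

U(27, 15) = 149072.
Set U(16, y) = 149072 and solve.
With x = 16: (16 − 5)^3 = 1331, so (y − 1) = 149072/1331 = 112.
So y = 1 + 112 = 113.
Check: U(16, 113) = 149072.

y = 113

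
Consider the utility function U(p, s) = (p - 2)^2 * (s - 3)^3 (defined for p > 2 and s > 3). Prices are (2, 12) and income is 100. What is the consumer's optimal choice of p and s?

p* = 14, s* = 6

MU_p = 2·(p−2)·(s−3)^3, MU_s = 3·(p−2)^2·(s−3)^2.
MRS = (2/3)·(s−3)/(p−2).
Tangency: set MRS = p_p/p_s = 2/12 = 1/6.
So (2/3)·(s − 3)/(p − 2) = 1/6, i.e. (s − 3) = 0.25·(p − 2).
Rewrite the budget in excess-of-subsistence terms: 2·(p − 2) + 12·(s − 3) = 100 − 2·2 − 12·3 = 60.
Substituting, 5·(p − 2) = 60, so p − 2 = 12 and p* = 14.
Then s − 3 = 0.25·12 = 3, so s* = 6.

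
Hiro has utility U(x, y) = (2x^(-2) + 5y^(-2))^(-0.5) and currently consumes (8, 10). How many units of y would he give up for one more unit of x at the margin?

MRS = 25/32

For CES with ρ = -2, MRS = (2/5)·(y/x)^3.
At (8, 10): MRS = 25/32.
The indifference curve has slope −25/32 at this bundle.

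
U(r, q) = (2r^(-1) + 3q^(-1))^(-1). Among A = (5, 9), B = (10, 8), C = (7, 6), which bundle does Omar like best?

Bundle B

Evaluate utility at each bundle:
U(A) = 1.364.
U(B) = 1.739.
U(C) = 1.273.
Highest utility is B, so B ≻ A ≻ C.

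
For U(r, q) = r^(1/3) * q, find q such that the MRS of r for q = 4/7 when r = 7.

q = 12

MU_r = 1/3·r^(-2/3)·q and MU_q = r^(1/3).
MRS = MU_r/MU_q = (1/3)·q/r.
Substitute r = 7: MRS = q/21. Setting q/21 = 4/7 gives q = (4/7)·21 = 12.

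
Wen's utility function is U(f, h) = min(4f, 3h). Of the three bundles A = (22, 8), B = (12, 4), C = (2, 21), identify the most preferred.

Evaluate utility at each bundle:
U(A) = 24.
U(B) = 12.
U(C) = 8.
Highest utility is A, so A ≻ B ≻ C.

Bundle A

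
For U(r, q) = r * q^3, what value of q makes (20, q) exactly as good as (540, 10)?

q = 30

U(540, 10) = 540000.
Set U(20, q) = 540000 and solve.
With r = 20: q^3 = 540000/20 = 27000; taking the cube root, q = 30.
Check: U(20, 30) = 540000.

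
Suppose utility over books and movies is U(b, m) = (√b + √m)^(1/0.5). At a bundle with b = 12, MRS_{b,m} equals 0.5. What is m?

For CES with ρ = 0.5, MRS = √(m/b).
Setting √(m/12) = 0.5 gives m/12 = 0.25 and m = 3.

m = 3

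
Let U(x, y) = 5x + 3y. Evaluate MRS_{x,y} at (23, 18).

MRS = 5/3

MU_x = 5, MU_y = 3, so MRS = 5/3 at every bundle.
At (23, 18): MRS = 5/3.
The indifference curve has slope −5/3 at this bundle.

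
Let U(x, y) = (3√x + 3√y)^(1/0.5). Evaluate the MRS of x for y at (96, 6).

MRS = 0.25

For CES with ρ = 0.5, MRS = √(y/x).
At (96, 6): MRS = 0.25.
So at (96, 6) the consumer would give up 0.25 units of y for one more unit of x.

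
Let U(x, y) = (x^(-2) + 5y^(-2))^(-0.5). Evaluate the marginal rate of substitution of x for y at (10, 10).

MRS = 0.2

For CES with ρ = -2, MRS = (1/5)·(y/x)^3.
At (10, 10): MRS = 0.2.
That is, one extra unit of x is worth 0.2 units of y at the margin.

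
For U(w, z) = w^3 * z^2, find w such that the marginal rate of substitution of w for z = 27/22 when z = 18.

w = 22

MU_w = 3·w^2·z^2 and MU_z = 2·w^3·z.
MRS = MU_w/MU_z = (3/2)·z/w.
Substitute z = 18: MRS = 27/w. Setting 27/w = 27/22 gives w = 27/(27/22) = 22.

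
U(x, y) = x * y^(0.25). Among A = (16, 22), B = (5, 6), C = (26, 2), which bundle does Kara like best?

Evaluate utility at each bundle:
U(A) = 34.652.
U(B) = 7.825.
U(C) = 30.919.
Highest utility is A, so A ≻ C ≻ B.

Bundle A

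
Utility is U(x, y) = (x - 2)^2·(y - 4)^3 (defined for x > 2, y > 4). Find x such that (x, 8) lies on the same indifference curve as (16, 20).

U(16, 20) = 802816.
Set U(x, 8) = 802816 and solve.
With y = 8: (8 − 4)^3 = 64, so (x − 2)^2 = 802816/64 = 12544.
Taking the square root (with x > 2): x − 2 = 112, so x = 114.
Check: U(114, 8) = 802816.

x = 114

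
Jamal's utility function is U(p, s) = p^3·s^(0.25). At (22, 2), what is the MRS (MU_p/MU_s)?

MU_p = 3·p^2·s^(0.25) and MU_s = 0.25·p^3·s^(-0.75).
MRS = MU_p/MU_s = (12)·s/p.
At (22, 2): MRS = 12/11.
The indifference curve has slope −12/11 at this bundle.

MRS = 12/11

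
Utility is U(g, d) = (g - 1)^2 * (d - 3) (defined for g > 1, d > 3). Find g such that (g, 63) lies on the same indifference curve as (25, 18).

U(25, 18) = 8640.
Set U(g, 63) = 8640 and solve.
With d = 63: (63 − 3) = 60, so (g − 1)^2 = 8640/60 = 144.
Taking the square root (with g > 1): g − 1 = 12, so g = 13.
Check: U(13, 63) = 8640.

g = 13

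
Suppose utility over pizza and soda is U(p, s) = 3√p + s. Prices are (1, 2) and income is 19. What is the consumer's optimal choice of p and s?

MU_p = 3/(2√p), MU_s = 1.
MRS = 3/(2√p) ÷ 1.
Tangency: set MRS = p_p/p_s = 1/2 = 0.5.
MRS depends only on p: 1.5/√p = 0.5 ⇒ √p = 1.5/0.5 = 3 ⇒ p* = 9.
From the budget, 2·s = 19 − 1·9 = 10, so s* = 5.

p* = 9, s* = 5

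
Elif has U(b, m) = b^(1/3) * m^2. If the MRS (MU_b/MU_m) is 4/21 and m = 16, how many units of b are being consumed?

MU_b = 1/3·b^(-2/3)·m^2 and MU_m = 2·b^(1/3)·m.
MRS = MU_b/MU_m = (1/6)·m/b.
Substitute m = 16: MRS = (8/3)/b. Setting (8/3)/b = 4/21 gives b = (8/3)/(4/21) = 14.

b = 14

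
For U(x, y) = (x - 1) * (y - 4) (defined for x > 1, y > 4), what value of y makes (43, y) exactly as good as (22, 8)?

U(22, 8) = 84.
Set U(43, y) = 84 and solve.
With x = 43: (43 − 1) = 42, so (y − 4) = 84/42 = 2.
So y = 4 + 2 = 6.
Check: U(43, 6) = 84.

y = 6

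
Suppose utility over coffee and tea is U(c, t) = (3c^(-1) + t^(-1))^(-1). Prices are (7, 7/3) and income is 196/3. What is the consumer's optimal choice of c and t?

For CES with ρ = -1, MRS = (3/1)·(t/c)^2.
Tangency: set MRS = p_c/p_t = 7/(7/3) = 3.
So (t/c)^2 = 1; taking the square root, t/c = 1, i.e. t = c.
Substitute into the budget 7·c + (7/3)·t = 196/3: (28/3)·c = 196/3, so c* = 7 and t* = 7.

c* = 7, t* = 7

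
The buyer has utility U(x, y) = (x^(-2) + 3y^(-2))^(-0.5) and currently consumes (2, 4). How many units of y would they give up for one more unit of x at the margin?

For CES with ρ = -2, MRS = (1/3)·(y/x)^3.
At (2, 4): MRS = 8/3.
That is, one extra unit of x is worth 8/3 units of y at the margin.

MRS = 8/3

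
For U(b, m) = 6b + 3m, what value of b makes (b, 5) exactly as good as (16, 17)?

b = 22

U(16, 17) = 147.
Set U(b, 5) = 147 and solve.
6b + 3·5 = 147 ⇒ 6b = 132 ⇒ b = 22.
Check: U(22, 5) = 147.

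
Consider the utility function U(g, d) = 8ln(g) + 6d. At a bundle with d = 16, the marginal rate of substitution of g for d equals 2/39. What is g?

MU_g = 8/g, MU_d = 6.
MRS = 8/g ÷ 6.
MRS depends only on g: (4/3)/g = 2/39 ⇒ g = (4/3)/(2/39) = 26.

g = 26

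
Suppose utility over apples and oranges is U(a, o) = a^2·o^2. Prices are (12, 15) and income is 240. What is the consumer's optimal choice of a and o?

MU_a = 2·a·o^2 and MU_o = 2·a^2·o.
MRS = MU_a/MU_o = o/a.
Tangency: set MRS = p_a/p_o = 12/15 = 0.8.
So o/a = 0.8, i.e. o = 0.8·a.
Substitute into the budget 12·a + 15·o = 240: 24·a = 240, so a* = 10.
Then o* = 0.8·10 = 8.

a* = 10, o* = 8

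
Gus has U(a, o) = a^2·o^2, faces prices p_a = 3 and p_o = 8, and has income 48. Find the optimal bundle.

MU_a = 2·a·o^2 and MU_o = 2·a^2·o.
MRS = MU_a/MU_o = o/a.
Tangency: set MRS = p_a/p_o = 3/8 = 0.375.
So o/a = 0.375, i.e. o = 0.375·a.
Substitute into the budget 3·a + 8·o = 48: 6·a = 48, so a* = 8.
Then o* = 0.375·8 = 3.

a* = 8, o* = 3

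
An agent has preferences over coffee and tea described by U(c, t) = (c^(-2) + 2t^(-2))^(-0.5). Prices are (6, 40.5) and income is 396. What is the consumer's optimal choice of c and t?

c* = 12, t* = 8

For CES with ρ = -2, MRS = (1/2)·(t/c)^3.
Tangency: set MRS = p_c/p_t = 6/40.5 = 4/27.
So (t/c)^3 = 8/27; taking the cube root, t/c = 2/3, i.e. t = (2/3)·c.
Substitute into the budget 6·c + 40.5·t = 396: 33·c = 396, so c* = 12 and t* = (2/3)·12 = 8.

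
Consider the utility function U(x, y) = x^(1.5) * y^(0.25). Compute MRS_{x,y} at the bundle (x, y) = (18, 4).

MRS = 4/3

MU_x = 1.5·√x·y^(0.25) and MU_y = 0.25·x^(1.5)·y^(-0.75).
MRS = MU_x/MU_y = (6)·y/x.
At (18, 4): MRS = 4/3.
So at (18, 4) the consumer would give up 4/3 units of y for one more unit of x.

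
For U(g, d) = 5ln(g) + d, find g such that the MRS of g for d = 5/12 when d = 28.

g = 12

MU_g = 5/g, MU_d = 1.
MRS = 5/g ÷ 1.
MRS depends only on g: 5/g = 5/12 ⇒ g = 5/(5/12) = 12.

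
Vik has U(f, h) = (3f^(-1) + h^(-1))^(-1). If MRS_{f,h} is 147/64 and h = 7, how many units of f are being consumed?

f = 8

For CES with ρ = -1, MRS = (3/1)·(h/f)^2.
Setting (3/1)·(7/f)^2 = 147/64 gives (7/f)^2 = 49/64, so 7/f = 0.875 and f = 8.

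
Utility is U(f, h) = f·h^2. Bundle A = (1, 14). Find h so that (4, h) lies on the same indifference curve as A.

U(1, 14) = 196.
Set U(4, h) = 196 and solve.
With f = 4: h^2 = 196/4 = 49; taking the square root, h = 7.
Check: U(4, 7) = 196.

h = 7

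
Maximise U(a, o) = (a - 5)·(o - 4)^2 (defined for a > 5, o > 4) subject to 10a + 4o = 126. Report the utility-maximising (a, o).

a* = 7, o* = 14

MU_a = (o−4)^2, MU_o = 2·(a−5)·(o−4).
MRS = (1/2)·(o−4)/(a−5).
Tangency: set MRS = p_a/p_o = 10/4 = 2.5.
So (1/2)·(o − 4)/(a − 5) = 2.5, i.e. (o − 4) = 5·(a − 5).
Rewrite the budget in excess-of-subsistence terms: 10·(a − 5) + 4·(o − 4) = 126 − 10·5 − 4·4 = 60.
Substituting, 30·(a − 5) = 60, so a − 5 = 2 and a* = 7.
Then o − 4 = 5·2 = 10, so o* = 14.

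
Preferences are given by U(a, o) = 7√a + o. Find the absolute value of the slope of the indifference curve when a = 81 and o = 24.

MU_a = 7/(2√a), MU_o = 1.
MRS = 7/(2√a) ÷ 1.
At (81, 24): MRS = 7/18.
So at (81, 24) the consumer would give up 7/18 units of o for one more unit of a.

MRS = 7/18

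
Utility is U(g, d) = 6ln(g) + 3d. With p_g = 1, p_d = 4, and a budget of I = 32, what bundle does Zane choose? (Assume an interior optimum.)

g* = 8, d* = 6

MU_g = 6/g, MU_d = 3.
MRS = 6/g ÷ 3.
Tangency: set MRS = p_g/p_d = 1/4 = 0.25.
MRS depends only on g: 2/g = 0.25 ⇒ g* = 2/0.25 = 8.
From the budget, 4·d = 32 − 1·8 = 24, so d* = 6.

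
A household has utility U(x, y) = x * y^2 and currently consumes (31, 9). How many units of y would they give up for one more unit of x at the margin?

MRS = 9/62

MU_x = y^2 and MU_y = 2·x·y.
MRS = MU_x/MU_y = (1/2)·y/x.
At (31, 9): MRS = 9/62.
So at (31, 9) the consumer would give up 9/62 units of y for one more unit of x.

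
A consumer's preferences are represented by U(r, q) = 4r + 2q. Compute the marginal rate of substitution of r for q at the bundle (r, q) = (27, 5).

MU_r = 4, MU_q = 2, so MRS = 4/2 = 2 at every bundle.
At (27, 5): MRS = 2.
So at (27, 5) the consumer would give up 2 units of q for one more unit of r.

MRS = 2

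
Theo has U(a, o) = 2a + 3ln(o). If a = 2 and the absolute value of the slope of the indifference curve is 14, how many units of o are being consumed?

o = 21

MU_a = 2, MU_o = 3/o.
MRS = 2 ÷ (3/o).
MRS depends only on o: (2/3)·o = 14 ⇒ o = 14/(2/3) = 21.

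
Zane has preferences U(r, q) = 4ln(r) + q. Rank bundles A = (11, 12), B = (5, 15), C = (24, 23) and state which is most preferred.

Bundle C

Evaluate utility at each bundle:
U(A) = 21.592.
U(B) = 21.438.
U(C) = 35.712.
Highest utility is C, so C ≻ A ≻ B.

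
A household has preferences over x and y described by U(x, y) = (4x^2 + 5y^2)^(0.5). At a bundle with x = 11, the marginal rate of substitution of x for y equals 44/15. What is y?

y = 3

For CES with ρ = 2, MRS = (4/5)·(y/x)^(-1).
Setting (4/5)·(y/11)^(-1) = 44/15 gives (y/11)^(-1) = 11/3, so y/11 = 3/11 and y = 3.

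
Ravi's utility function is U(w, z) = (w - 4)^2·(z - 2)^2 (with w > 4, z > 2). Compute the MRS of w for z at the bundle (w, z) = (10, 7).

MRS = 5/6

MU_w = 2·(w−4)·(z−2)^2, MU_z = 2·(w−4)^2·(z−2).
MRS = (z−2)/(w−4).
At (10, 7): MRS = 5/6.
So at (10, 7) the consumer would give up 5/6 units of z for one more unit of w.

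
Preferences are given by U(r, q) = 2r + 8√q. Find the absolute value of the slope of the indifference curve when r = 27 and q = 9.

MRS = 1.5

MU_r = 2, MU_q = 8/(2√q).
MRS = 2 ÷ (8/(2√q)).
At (27, 9): MRS = 1.5.
That is, one extra unit of r is worth 1.5 units of q at the margin.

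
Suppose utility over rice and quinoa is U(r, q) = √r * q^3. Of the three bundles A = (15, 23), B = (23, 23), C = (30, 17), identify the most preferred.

Bundle B

Evaluate utility at each bundle:
U(A) = 47122.588.
U(B) = 58350.882.
U(C) = 26909.609.
Highest utility is B, so B ≻ A ≻ C.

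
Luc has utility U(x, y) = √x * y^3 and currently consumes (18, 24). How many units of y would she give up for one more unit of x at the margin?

MRS = 2/9

MU_x = 0.5·x^(-0.5)·y^3 and MU_y = 3·√x·y^2.
MRS = MU_x/MU_y = (1/6)·y/x.
At (18, 24): MRS = 2/9.
The indifference curve has slope −2/9 at this bundle.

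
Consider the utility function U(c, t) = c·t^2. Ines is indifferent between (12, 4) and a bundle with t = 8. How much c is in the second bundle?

U(12, 4) = 192.
Set U(c, 8) = 192 and solve.
With t = 8: 8^2 = 64, so c = 192/64 = 3.
Check: U(3, 8) = 192.

c = 3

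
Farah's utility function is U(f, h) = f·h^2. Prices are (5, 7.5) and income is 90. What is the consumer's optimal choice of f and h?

f* = 6, h* = 8

MU_f = h^2 and MU_h = 2·f·h.
MRS = MU_f/MU_h = (1/2)·h/f.
Tangency: set MRS = p_f/p_h = 5/7.5 = 2/3.
So (1/2)·h/f = 2/3, i.e. h = (4/3)·f.
Substitute into the budget 5·f + 7.5·h = 90: 15·f = 90, so f* = 6.
Then h* = (4/3)·6 = 8.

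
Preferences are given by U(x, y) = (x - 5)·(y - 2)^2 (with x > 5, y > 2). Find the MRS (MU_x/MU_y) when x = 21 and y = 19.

MU_x = (y−2)^2, MU_y = 2·(x−5)·(y−2).
MRS = (1/2)·(y−2)/(x−5).
At (21, 19): MRS = 17/32.
The indifference curve has slope −17/32 at this bundle.

MRS = 17/32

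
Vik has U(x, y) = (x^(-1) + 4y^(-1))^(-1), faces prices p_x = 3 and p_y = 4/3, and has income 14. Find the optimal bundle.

x* = 2, y* = 6

For CES with ρ = -1, MRS = (1/4)·(y/x)^2.
Tangency: set MRS = p_x/p_y = 3/(4/3) = 2.25.
So (y/x)^2 = 9; taking the square root, y/x = 3, i.e. y = 3·x.
Substitute into the budget 3·x + (4/3)·y = 14: 7·x = 14, so x* = 2 and y* = 3·2 = 6.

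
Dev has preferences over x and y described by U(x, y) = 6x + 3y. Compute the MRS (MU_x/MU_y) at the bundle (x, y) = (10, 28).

MRS = 2

MU_x = 6, MU_y = 3, so MRS = 6/3 = 2 at every bundle.
At (10, 28): MRS = 2.
That is, one extra unit of x is worth 2 units of y at the margin.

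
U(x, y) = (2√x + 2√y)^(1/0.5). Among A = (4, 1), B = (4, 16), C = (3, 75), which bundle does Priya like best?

Bundle C

Evaluate utility at each bundle:
U(A) = 36.000.
U(B) = 144.000.
U(C) = 432.000.
Highest utility is C, so C ≻ B ≻ A.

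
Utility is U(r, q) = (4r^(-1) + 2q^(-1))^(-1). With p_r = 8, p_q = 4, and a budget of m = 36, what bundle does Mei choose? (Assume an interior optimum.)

For CES with ρ = -1, MRS = (4/2)·(q/r)^2.
Tangency: set MRS = p_r/p_q = 8/4 = 2.
So (q/r)^2 = 1; taking the square root, q/r = 1, i.e. q = r.
Substitute into the budget 8·r + 4·q = 36: 12·r = 36, so r* = 3 and q* = 3.

r* = 3, q* = 3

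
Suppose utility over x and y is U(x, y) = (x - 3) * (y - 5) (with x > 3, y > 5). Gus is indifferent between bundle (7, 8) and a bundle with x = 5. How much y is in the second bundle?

U(7, 8) = 12.
Set U(5, y) = 12 and solve.
With x = 5: (5 − 3) = 2, so (y − 5) = 12/2 = 6.
So y = 5 + 6 = 11.
Check: U(5, 11) = 12.

y = 11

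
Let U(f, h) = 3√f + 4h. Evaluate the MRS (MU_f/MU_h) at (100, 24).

MRS = 3/80

MU_f = 3/(2√f), MU_h = 4.
MRS = 3/(2√f) ÷ 4.
At (100, 24): MRS = 3/80.
That is, one extra unit of f is worth 3/80 units of h at the margin.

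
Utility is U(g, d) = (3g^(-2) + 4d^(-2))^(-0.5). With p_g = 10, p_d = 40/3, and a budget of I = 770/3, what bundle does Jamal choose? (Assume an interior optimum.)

For CES with ρ = -2, MRS = (3/4)·(d/g)^3.
Tangency: set MRS = p_g/p_d = 10/(40/3) = 0.75.
So (d/g)^3 = 1; taking the cube root, d/g = 1, i.e. d = g.
Substitute into the budget 10·g + (40/3)·d = 770/3: (70/3)·g = 770/3, so g* = 11 and d* = 11.

g* = 11, d* = 11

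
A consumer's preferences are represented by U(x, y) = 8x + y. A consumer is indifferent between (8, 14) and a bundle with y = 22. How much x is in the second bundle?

x = 7

U(8, 14) = 78.
Set U(x, 22) = 78 and solve.
8x + 22 = 78 ⇒ 8x = 56 ⇒ x = 7.
Check: U(7, 22) = 78.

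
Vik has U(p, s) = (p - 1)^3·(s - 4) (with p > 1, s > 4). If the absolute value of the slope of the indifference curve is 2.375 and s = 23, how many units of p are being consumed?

MU_p = 3·(p−1)^2·(s−4), MU_s = (p−1)^3.
MRS = (3/1)·(s−4)/(p−1).
Substitute s = 23: MRS = 57/(p − 1). Setting this equal to 2.375 gives p − 1 = 57/2.375 = 24, so p = 25.

p = 25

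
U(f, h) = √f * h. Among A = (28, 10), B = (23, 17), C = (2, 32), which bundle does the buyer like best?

Bundle B

Evaluate utility at each bundle:
U(A) = 52.915.
U(B) = 81.529.
U(C) = 45.255.
Highest utility is B, so B ≻ A ≻ C.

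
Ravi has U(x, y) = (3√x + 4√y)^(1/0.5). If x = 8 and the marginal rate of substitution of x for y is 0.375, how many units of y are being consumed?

For CES with ρ = 0.5, MRS = (3/4)·√(y/x).
Setting (3/4)·√(y/8) = 0.375 gives √(y/8) = 0.5, so y/8 = 0.25 and y = 2.

y = 2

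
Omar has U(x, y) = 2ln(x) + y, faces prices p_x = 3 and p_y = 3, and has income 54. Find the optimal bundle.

x* = 2, y* = 16

MU_x = 2/x, MU_y = 1.
MRS = 2/x ÷ 1.
Tangency: set MRS = p_x/p_y = 3/3 = 1.
MRS depends only on x: 2/x = 1 ⇒ x* = 2/1 = 2.
From the budget, 3·y = 54 − 3·2 = 48, so y* = 16.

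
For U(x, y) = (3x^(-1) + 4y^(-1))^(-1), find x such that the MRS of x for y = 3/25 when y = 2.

x = 5

For CES with ρ = -1, MRS = (3/4)·(y/x)^2.
Setting (3/4)·(2/x)^2 = 3/25 gives (2/x)^2 = 4/25, so 2/x = 0.4 and x = 5.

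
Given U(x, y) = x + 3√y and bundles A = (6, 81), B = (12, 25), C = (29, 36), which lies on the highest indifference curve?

Bundle C

Evaluate utility at each bundle:
U(A) = 33.000.
U(B) = 27.000.
U(C) = 47.000.
Highest utility is C, so C ≻ A ≻ B.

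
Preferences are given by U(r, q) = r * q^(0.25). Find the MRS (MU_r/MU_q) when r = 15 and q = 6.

MRS = 1.6

MU_r = q^(0.25) and MU_q = 0.25·r·q^(-0.75).
MRS = MU_r/MU_q = (4)·q/r.
At (15, 6): MRS = 1.6.
The indifference curve has slope −1.6 at this bundle.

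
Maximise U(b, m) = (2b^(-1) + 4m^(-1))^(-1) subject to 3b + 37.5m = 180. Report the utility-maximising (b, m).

b* = 10, m* = 4

For CES with ρ = -1, MRS = (2/4)·(m/b)^2.
Tangency: set MRS = p_b/p_m = 3/37.5 = 2/25.
So (m/b)^2 = 4/25; taking the square root, m/b = 0.4, i.e. m = 0.4·b.
Substitute into the budget 3·b + 37.5·m = 180: 18·b = 180, so b* = 10 and m* = 0.4·10 = 4.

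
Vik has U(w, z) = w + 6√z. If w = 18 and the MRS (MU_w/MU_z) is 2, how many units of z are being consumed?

MU_w = 1, MU_z = 6/(2√z).
MRS = 1 ÷ (6/(2√z)).
MRS depends only on z: (1/3)·√z = 2 ⇒ √z = 2/(1/3) = 6 ⇒ z = 36.

z = 36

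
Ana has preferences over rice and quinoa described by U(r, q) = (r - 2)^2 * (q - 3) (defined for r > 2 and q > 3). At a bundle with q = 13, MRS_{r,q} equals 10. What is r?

r = 4

MU_r = 2·(r−2)·(q−3), MU_q = (r−2)^2.
MRS = (2/1)·(q−3)/(r−2).
Substitute q = 13: MRS = 20/(r − 2). Setting this equal to 10 gives r − 2 = 20/10 = 2, so r = 4.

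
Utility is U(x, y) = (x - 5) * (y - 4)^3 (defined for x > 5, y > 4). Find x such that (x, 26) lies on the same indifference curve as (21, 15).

U(21, 15) = 21296.
Set U(x, 26) = 21296 and solve.
With y = 26: (26 − 4)^3 = 10648, so (x − 5) = 21296/10648 = 2.
So x = 5 + 2 = 7.
Check: U(7, 26) = 21296.

x = 7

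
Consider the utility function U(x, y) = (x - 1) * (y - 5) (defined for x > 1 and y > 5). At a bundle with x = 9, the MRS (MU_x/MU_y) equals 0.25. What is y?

y = 7

MU_x = (y−5), MU_y = (x−1).
MRS = (y−5)/(x−1).
Substitute x = 9: MRS = (y − 5)/8. Setting this equal to 0.25 gives y − 5 = 0.25·8 = 2, so y = 7.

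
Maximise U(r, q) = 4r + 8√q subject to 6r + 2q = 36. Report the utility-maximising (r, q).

r* = 3, q* = 9

MU_r = 4, MU_q = 8/(2√q).
MRS = 4 ÷ (8/(2√q)).
Tangency: set MRS = p_r/p_q = 6/2 = 3.
MRS depends only on q: √q = 3 ⇒ √q = 3 ⇒ q* = 9.
From the budget, 6·r = 36 − 2·9 = 18, so r* = 3.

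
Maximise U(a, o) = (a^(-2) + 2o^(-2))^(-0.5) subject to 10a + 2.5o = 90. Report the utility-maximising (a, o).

For CES with ρ = -2, MRS = (1/2)·(o/a)^3.
Tangency: set MRS = p_a/p_o = 10/2.5 = 4.
So (o/a)^3 = 8; taking the cube root, o/a = 2, i.e. o = 2·a.
Substitute into the budget 10·a + 2.5·o = 90: 15·a = 90, so a* = 6 and o* = 2·6 = 12.

a* = 6, o* = 12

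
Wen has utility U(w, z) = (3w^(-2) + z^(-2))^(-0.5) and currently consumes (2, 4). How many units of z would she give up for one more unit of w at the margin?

For CES with ρ = -2, MRS = (3/1)·(z/w)^3.
At (2, 4): MRS = 24.
So at (2, 4) the consumer would give up 24 units of z for one more unit of w.

MRS = 24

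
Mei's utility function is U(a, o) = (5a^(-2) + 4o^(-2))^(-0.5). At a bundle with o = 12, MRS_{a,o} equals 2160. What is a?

a = 1

For CES with ρ = -2, MRS = (5/4)·(o/a)^3.
Setting (5/4)·(12/a)^3 = 2160 gives (12/a)^3 = 1728, so 12/a = 12 and a = 1.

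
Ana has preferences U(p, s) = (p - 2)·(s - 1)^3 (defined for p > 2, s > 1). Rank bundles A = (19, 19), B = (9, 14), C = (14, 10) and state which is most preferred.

Evaluate utility at each bundle:
U(A) = 99144.
U(B) = 15379.
U(C) = 8748.
Highest utility is A, so A ≻ B ≻ C.

Bundle A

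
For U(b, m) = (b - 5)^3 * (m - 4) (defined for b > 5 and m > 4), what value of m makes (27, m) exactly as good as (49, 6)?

m = 20

U(49, 6) = 170368.
Set U(27, m) = 170368 and solve.
With b = 27: (27 − 5)^3 = 10648, so (m − 4) = 170368/10648 = 16.
So m = 4 + 16 = 20.
Check: U(27, 20) = 170368.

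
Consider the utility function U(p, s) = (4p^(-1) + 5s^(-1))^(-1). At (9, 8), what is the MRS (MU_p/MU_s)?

For CES with ρ = -1, MRS = (4/5)·(s/p)^2.
At (9, 8): MRS = 256/405.
The indifference curve has slope −256/405 at this bundle.

MRS = 256/405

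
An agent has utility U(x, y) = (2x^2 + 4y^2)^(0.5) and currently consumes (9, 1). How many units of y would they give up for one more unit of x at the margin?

For CES with ρ = 2, MRS = (2/4)·(y/x)^(-1).
At (9, 1): MRS = 4.5.
The indifference curve has slope −4.5 at this bundle.

MRS = 4.5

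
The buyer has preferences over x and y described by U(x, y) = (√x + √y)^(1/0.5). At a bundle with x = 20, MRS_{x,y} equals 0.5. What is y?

y = 5

For CES with ρ = 0.5, MRS = √(y/x).
Setting √(y/20) = 0.5 gives y/20 = 0.25 and y = 5.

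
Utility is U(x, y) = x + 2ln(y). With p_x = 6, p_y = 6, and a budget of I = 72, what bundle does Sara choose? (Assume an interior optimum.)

x* = 10, y* = 2

MU_x = 1, MU_y = 2/y.
MRS = 1 ÷ (2/y).
Tangency: set MRS = p_x/p_y = 6/6 = 1.
MRS depends only on y: 0.5·y = 1 ⇒ y* = 1/0.5 = 2.
From the budget, 6·x = 72 − 6·2 = 60, so x* = 10.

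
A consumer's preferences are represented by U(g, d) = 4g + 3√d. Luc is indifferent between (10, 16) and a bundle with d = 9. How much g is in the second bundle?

g = 10.75

U(10, 16) = 52.
Set U(g, 9) = 52 and solve.
With d = 9: √9 = 3, so 4g = 52 − 3·3 = 43 and g = 10.75.
Check: U(10.75, 9) = 52.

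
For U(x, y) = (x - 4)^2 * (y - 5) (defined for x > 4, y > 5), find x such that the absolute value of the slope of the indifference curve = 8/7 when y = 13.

x = 18

MU_x = 2·(x−4)·(y−5), MU_y = (x−4)^2.
MRS = (2/1)·(y−5)/(x−4).
Substitute y = 13: MRS = 16/(x − 4). Setting this equal to 8/7 gives x − 4 = 16/(8/7) = 14, so x = 18.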